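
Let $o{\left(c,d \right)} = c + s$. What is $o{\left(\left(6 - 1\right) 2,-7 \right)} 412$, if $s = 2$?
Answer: $4944$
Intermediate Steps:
$o{\left(c,d \right)} = 2 + c$ ($o{\left(c,d \right)} = c + 2 = 2 + c$)
$o{\left(\left(6 - 1\right) 2,-7 \right)} 412 = \left(2 + \left(6 - 1\right) 2\right) 412 = \left(2 + 5 \cdot 2\right) 412 = \left(2 + 10\right) 412 = 12 \cdot 412 = 4944$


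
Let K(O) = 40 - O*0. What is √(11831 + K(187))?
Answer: 3*√1319 ≈ 108.95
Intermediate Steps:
K(O) = 40 (K(O) = 40 - 1*0 = 40 + 0 = 40)
√(11831 + K(187)) = √(11831 + 40) = √11871 = 3*√1319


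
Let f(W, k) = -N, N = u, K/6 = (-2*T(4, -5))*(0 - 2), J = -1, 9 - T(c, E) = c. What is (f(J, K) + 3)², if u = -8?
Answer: 121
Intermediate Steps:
T(c, E) = 9 - c
K = 120 (K = 6*((-2*(9 - 1*4))*(0 - 2)) = 6*(-2*(9 - 4)*(-2)) = 6*(-2*5*(-2)) = 6*(-10*(-2)) = 6*20 = 120)
N = -8
f(W, k) = 8 (f(W, k) = -1*(-8) = 8)
(f(J, K) + 3)² = (8 + 3)² = 11² = 121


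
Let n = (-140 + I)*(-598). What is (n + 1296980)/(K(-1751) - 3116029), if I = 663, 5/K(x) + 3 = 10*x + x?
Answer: -18960129664/60027182661 ≈ -0.31586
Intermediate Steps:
K(x) = 5/(-3 + 11*x) (K(x) = 5/(-3 + (10*x + x)) = 5/(-3 + 11*x))
n = -312754 (n = (-140 + 663)*(-598) = 523*(-598) = -312754)
(n + 1296980)/(K(-1751) - 3116029) = (-312754 + 1296980)/(5/(-3 + 11*(-1751)) - 3116029) = 984226/(5/(-3 - 19261) - 3116029) = 984226/(5/(-19264) - 3116029) = 984226/(5*(-1/19264) - 3116029) = 984226/(-5/19264 - 3116029) = 984226/(-60027182661/19264) = 984226*(-19264/60027182661) = -18960129664/60027182661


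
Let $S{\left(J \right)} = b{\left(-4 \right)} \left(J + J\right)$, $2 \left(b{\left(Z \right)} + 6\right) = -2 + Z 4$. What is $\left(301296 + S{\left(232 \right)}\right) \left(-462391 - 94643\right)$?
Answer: $-163955159424$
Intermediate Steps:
$b{\left(Z \right)} = -7 + 2 Z$ ($b{\left(Z \right)} = -6 + \frac{-2 + Z 4}{2} = -6 + \frac{-2 + 4 Z}{2} = -6 + \left(-1 + 2 Z\right) = -7 + 2 Z$)
$S{\left(J \right)} = - 30 J$ ($S{\left(J \right)} = \left(-7 + 2 \left(-4\right)\right) \left(J + J\right) = \left(-7 - 8\right) 2 J = - 15 \cdot 2 J = - 30 J$)
$\left(301296 + S{\left(232 \right)}\right) \left(-462391 - 94643\right) = \left(301296 - 6960\right) \left(-462391 - 94643\right) = \left(301296 - 6960\right) \left(-557034\right) = 294336 \left(-557034\right) = -163955159424$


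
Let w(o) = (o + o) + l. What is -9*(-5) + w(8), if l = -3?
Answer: 58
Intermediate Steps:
w(o) = -3 + 2*o (w(o) = (o + o) - 3 = 2*o - 3 = -3 + 2*o)
-9*(-5) + w(8) = -9*(-5) + (-3 + 2*8) = 45 + (-3 + 16) = 45 + 13 = 58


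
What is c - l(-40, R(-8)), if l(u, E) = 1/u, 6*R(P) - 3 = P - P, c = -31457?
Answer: -1258279/40 ≈ -31457.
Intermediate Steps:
R(P) = ½ (R(P) = ½ + (P - P)/6 = ½ + (⅙)*0 = ½ + 0 = ½)
c - l(-40, R(-8)) = -31457 - 1/(-40) = -31457 - 1*(-1/40) = -31457 + 1/40 = -1258279/40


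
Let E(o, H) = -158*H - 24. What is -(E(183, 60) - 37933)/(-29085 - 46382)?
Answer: -47437/75467 ≈ -0.62858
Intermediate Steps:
E(o, H) = -24 - 158*H
-(E(183, 60) - 37933)/(-29085 - 46382) = -((-24 - 158*60) - 37933)/(-29085 - 46382) = -((-24 - 9480) - 37933)/(-75467) = -(-9504 - 37933)*(-1)/75467 = -(-47437)*(-1)/75467 = -1*47437/75467 = -47437/75467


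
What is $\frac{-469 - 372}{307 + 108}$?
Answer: $- \frac{841}{415} \approx -2.0265$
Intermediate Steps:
$\frac{-469 - 372}{307 + 108} = - \frac{841}{415}$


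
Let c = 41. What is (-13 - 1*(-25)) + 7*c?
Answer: 299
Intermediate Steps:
(-13 - 1*(-25)) + 7*c = (-13 - 1*(-25)) + 7*41 = (-13 + 25) + 287 = 12 + 287 = 299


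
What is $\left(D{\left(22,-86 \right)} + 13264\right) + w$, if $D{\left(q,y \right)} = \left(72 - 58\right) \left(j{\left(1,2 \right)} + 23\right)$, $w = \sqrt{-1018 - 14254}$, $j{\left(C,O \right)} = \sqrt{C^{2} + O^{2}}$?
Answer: $13586 + 14 \sqrt{5} + 2 i \sqrt{3818} \approx 13617.0 + 123.58 i$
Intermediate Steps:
$w = 2 i \sqrt{3818}$ ($w = \sqrt{-15272} = 2 i \sqrt{3818} \approx 123.58 i$)
$D{\left(q,y \right)} = 322 + 14 \sqrt{5}$ ($D{\left(q,y \right)} = \left(72 - 58\right) \left(\sqrt{1^{2} + 2^{2}} + 23\right) = 14 \left(\sqrt{1 + 4} + 23\right) = 14 \left(\sqrt{5} + 23\right) = 14 \left(23 + \sqrt{5}\right) = 322 + 14 \sqrt{5}$)
$\left(D{\left(22,-86 \right)} + 13264\right) + w = \left(\left(322 + 14 \sqrt{5}\right) + 13264\right) + 2 i \sqrt{3818} = \left(13586 + 14 \sqrt{5}\right) + 2 i \sqrt{3818} = 13586 + 14 \sqrt{5} + 2 i \sqrt{3818}$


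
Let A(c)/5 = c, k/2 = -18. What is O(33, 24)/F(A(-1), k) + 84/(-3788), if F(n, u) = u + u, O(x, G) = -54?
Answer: 2757/3788 ≈ 0.72783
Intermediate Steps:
k = -36 (k = 2*(-18) = -36)
A(c) = 5*c
F(n, u) = 2*u
O(33, 24)/F(A(-1), k) + 84/(-3788) = -54/(2*(-36)) + 84/(-3788) = -54/(-72) + 84*(-1/3788) = -54*(-1/72) - 21/947 = ¾ - 21/947 = 2757/3788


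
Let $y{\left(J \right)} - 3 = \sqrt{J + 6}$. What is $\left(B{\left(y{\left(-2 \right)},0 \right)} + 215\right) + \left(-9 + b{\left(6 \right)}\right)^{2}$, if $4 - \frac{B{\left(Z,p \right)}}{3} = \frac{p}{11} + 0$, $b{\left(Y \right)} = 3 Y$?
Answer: $308$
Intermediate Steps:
$y{\left(J \right)} = 3 + \sqrt{6 + J}$ ($y{\left(J \right)} = 3 + \sqrt{J + 6} = 3 + \sqrt{6 + J}$)
$B{\left(Z,p \right)} = 12 - \frac{3 p}{11}$ ($B{\left(Z,p \right)} = 12 - 3 \left(\frac{p}{11} + 0\right) = 12 - 3 \frac{p}{11} = 12 - \frac{3 p}{11}$)
$\left(B{\left(y{\left(-2 \right)},0 \right)} + 215\right) + \left(-9 + b{\left(6 \right)}\right)^{2} = \left(\left(12 - 0\right) + 215\right) + \left(-9 + 3 \cdot 6\right)^{2} = \left(\left(12 + 0\right) + 215\right) + \left(-9 + 18\right)^{2} = \left(12 + 215\right) + 9^{2} = 227 + 81 = 308$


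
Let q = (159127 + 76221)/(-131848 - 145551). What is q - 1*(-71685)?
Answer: 19885111967/277399 ≈ 71684.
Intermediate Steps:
q = -235348/277399 (q = 235348/(-277399) = 235348*(-1/277399) = -235348/277399 ≈ -0.84841)
q - 1*(-71685) = -235348/277399 - 1*(-71685) = -235348/277399 + 71685 = 19885111967/277399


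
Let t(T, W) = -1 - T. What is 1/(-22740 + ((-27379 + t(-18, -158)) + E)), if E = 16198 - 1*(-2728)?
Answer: -1/31176 ≈ -3.2076e-5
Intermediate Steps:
E = 18926 (E = 16198 + 2728 = 18926)
1/(-22740 + ((-27379 + t(-18, -158)) + E)) = 1/(-22740 + ((-27379 + (-1 - 1*(-18))) + 18926)) = 1/(-22740 + ((-27379 + (-1 + 18)) + 18926)) = 1/(-22740 + ((-27379 + 17) + 18926)) = 1/(-22740 + (-27362 + 18926)) = 1/(-22740 - 8436) = 1/(-31176) = -1/31176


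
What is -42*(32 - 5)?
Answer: -1134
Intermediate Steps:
-42*(32 - 5) = -42*27 = -1*1134 = -1134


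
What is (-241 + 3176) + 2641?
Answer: 5576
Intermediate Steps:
(-241 + 3176) + 2641 = 2935 + 2641 = 5576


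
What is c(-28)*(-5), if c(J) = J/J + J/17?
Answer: 55/17 ≈ 3.2353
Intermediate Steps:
c(J) = 1 + J/17 (c(J) = 1 + J*(1/17) = 1 + J/17)
c(-28)*(-5) = (1 + (1/17)*(-28))*(-5) = (1 - 28/17)*(-5) = -11/17*(-5) = 55/17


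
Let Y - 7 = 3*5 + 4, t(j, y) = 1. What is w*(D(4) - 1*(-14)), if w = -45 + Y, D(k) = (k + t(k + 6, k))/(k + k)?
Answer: -2223/8 ≈ -277.88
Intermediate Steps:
Y = 26 (Y = 7 + (3*5 + 4) = 7 + (15 + 4) = 7 + 19 = 26)
D(k) = (1 + k)/(2*k) (D(k) = (k + 1)/(k + k) = (1 + k)/((2*k)) = (1 + k)*(1/(2*k)) = (1 + k)/(2*k))
w = -19 (w = -45 + 26 = -19)
w*(D(4) - 1*(-14)) = -19*((½)*(1 + 4)/4 - 1*(-14)) = -19*((½)*(¼)*5 + 14) = -19*(5/8 + 14) = -19*117/8 = -2223/8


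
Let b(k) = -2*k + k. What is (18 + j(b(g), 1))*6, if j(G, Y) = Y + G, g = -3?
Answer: 132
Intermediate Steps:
b(k) = -k
j(G, Y) = G + Y
(18 + j(b(g), 1))*6 = (18 + (-1*(-3) + 1))*6 = (18 + (3 + 1))*6 = (18 + 4)*6 = 22*6 = 132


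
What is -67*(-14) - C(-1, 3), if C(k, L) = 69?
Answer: 869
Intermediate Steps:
-67*(-14) - C(-1, 3) = -67*(-14) - 1*69 = 938 - 69 = 869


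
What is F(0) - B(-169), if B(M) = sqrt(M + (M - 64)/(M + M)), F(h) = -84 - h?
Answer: -84 - 21*I*sqrt(258)/26 ≈ -84.0 - 12.973*I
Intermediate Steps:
B(M) = sqrt(M + (-64 + M)/(2*M)) (B(M) = sqrt(M + (-64 + M)/((2*M))) = sqrt(M + (-64 + M)*(1/(2*M))) = sqrt(M + (-64 + M)/(2*M)))
F(0) - B(-169) = (-84 - 1*0) - sqrt(2 - 128/(-169) + 4*(-169))/2 = (-84 + 0) - sqrt(2 - 128*(-1/169) - 676)/2 = -84 - sqrt(2 + 128/169 - 676)/2 = -84 - sqrt(-113778/169)/2 = -84 - 21*I*sqrt(258)/13/2 = -84 - 21*I*sqrt(258)/26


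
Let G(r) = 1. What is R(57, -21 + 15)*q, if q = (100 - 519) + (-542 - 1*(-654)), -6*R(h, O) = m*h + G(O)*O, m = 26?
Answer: 75522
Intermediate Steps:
R(h, O) = -13*h/3 - O/6 (R(h, O) = -(26*h + 1*O)/6 = -(26*h + O)/6 = -(O + 26*h)/6 = -13*h/3 - O/6)
q = -307 (q = -419 + (-542 + 654) = -419 + 112 = -307)
R(57, -21 + 15)*q = (-13/3*57 - (-21 + 15)/6)*(-307) = (-247 - ⅙*(-6))*(-307) = (-247 + 1)*(-307) = -246*(-307) = 75522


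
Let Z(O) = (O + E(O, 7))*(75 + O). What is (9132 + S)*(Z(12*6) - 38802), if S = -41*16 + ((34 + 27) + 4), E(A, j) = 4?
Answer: -235987830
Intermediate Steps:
Z(O) = (4 + O)*(75 + O) (Z(O) = (O + 4)*(75 + O) = (4 + O)*(75 + O))
S = -591 (S = -656 + (61 + 4) = -656 + 65 = -591)
(9132 + S)*(Z(12*6) - 38802) = (9132 - 591)*((300 + (12*6)² + 79*(12*6)) - 38802) = 8541*((300 + 72² + 79*72) - 38802) = 8541*((300 + 5184 + 5688) - 38802) = 8541*(11172 - 38802) = 8541*(-27630) = -235987830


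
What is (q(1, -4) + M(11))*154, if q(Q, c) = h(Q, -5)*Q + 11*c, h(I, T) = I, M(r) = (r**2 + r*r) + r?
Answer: 32340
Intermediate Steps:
M(r) = r + 2*r**2 (M(r) = (r**2 + r**2) + r = 2*r**2 + r = r + 2*r**2)
q(Q, c) = Q**2 + 11*c (q(Q, c) = Q*Q + 11*c = Q**2 + 11*c)
(q(1, -4) + M(11))*154 = ((1**2 + 11*(-4)) + 11*(1 + 2*11))*154 = ((1 - 44) + 11*(1 + 22))*154 = (-43 + 11*23)*154 = (-43 + 253)*154 = 210*154 = 32340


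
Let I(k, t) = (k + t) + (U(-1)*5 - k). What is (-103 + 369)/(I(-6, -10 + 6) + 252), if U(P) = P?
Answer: 266/243 ≈ 1.0947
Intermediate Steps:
I(k, t) = -5 + t (I(k, t) = (k + t) + (-1*5 - k) = (k + t) + (-5 - k) = -5 + t)
(-103 + 369)/(I(-6, -10 + 6) + 252) = (-103 + 369)/((-5 + (-10 + 6)) + 252) = 266/((-5 - 4) + 252) = 266/(-9 + 252) = 266/243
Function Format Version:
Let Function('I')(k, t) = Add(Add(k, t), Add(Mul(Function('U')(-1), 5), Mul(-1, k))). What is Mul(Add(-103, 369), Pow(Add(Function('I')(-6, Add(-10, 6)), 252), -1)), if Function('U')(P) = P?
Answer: Rational(266, 243) ≈ 1.0947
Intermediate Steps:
Function('I')(k, t) = Add(-5, t) (Function('I')(k, t) = Add(Add(k, t), Add(Mul(-1, 5), Mul(-1, k))) = Add(Add(k, t), Add(-5, Mul(-1, k))) = Add(-5, t))
Mul(Add(-103, 369), Pow(Add(Function('I')(-6, Add(-10, 6)), 252), -1)) = Mul(Add(-103, 369), Pow(Add(Add(-5, Add(-10, 6)), 252), -1)) = Mul(266, Pow(Add(Add(-5, -4), 252), -1)) = Mul(266, Pow(Add(-9, 252), -1)) = Mul(266, Pow(243, -1)) = Mul(266, Rational(1, 243)) = Rational(266, 243)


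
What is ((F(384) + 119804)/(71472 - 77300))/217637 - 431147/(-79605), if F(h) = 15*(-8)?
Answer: 136713085392818/25242515361945 ≈ 5.4160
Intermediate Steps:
F(h) = -120
((F(384) + 119804)/(71472 - 77300))/217637 - 431147/(-79605) = ((-120 + 119804)/(71472 - 77300))/217637 - 431147/(-79605) = (119684/(-5828))*(1/217637) - 431147*(-1/79605) = (119684*(-1/5828))*(1/217637) + 431147/79605 = -29921/1457*1/217637 + 431147/79605 = -29921/317097109 + 431147/79605 = 136713085392818/25242515361945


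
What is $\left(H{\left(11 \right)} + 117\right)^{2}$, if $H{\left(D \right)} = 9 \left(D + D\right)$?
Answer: $99225$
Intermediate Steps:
$H{\left(D \right)} = 18 D$ ($H{\left(D \right)} = 9 \cdot 2 D = 18 D$)
$\left(H{\left(11 \right)} + 117\right)^{2} = \left(18 \cdot 11 + 117\right)^{2} = \left(198 + 117\right)^{2} = 315^{2} = 99225$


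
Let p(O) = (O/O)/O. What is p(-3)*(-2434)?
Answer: 2434/3 ≈ 811.33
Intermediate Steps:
p(O) = 1/O
p(-3)*(-2434) = -2434/(-3) = -⅓*(-2434) = 2434/3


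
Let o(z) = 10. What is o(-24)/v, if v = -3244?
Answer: -5/1622 ≈ -0.0030826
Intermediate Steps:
o(-24)/v = 10/(-3244) = 10*(-1/3244) = -5/1622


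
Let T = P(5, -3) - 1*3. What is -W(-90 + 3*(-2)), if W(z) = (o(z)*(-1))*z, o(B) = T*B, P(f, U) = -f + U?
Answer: -101376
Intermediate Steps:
P(f, U) = U - f
T = -11 (T = (-3 - 1*5) - 1*3 = (-3 - 5) - 3 = -8 - 3 = -11)
o(B) = -11*B
W(z) = 11*z² (W(z) = (-11*z*(-1))*z = (11*z)*z = 11*z²)
-W(-90 + 3*(-2)) = -11*(-90 + 3*(-2))² = -11*(-90 - 6)² = -11*(-96)² = -11*9216 = -1*101376 = -101376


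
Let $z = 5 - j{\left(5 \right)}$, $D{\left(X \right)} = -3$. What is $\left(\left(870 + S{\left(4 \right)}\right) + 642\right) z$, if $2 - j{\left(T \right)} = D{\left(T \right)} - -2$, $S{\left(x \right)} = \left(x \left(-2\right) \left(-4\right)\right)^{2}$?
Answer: $5072$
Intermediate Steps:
$S{\left(x \right)} = 64 x^{2}$ ($S{\left(x \right)} = \left(- 2 x \left(-4\right)\right)^{2} = \left(8 x\right)^{2} = 64 x^{2}$)
$j{\left(T \right)} = 3$ ($j{\left(T \right)} = 2 - \left(-3 - -2\right) = 2 - \left(-3 + 2\right) = 2 - -1 = 2 + 1 = 3$)
$z = 2$ ($z = 5 - 3 = 2$)
$\left(\left(870 + S{\left(4 \right)}\right) + 642\right) z = \left(\left(870 + 64 \cdot 4^{2}\right) + 642\right) 2 = \left(\left(870 + 64 \cdot 16\right) + 642\right) 2 = \left(\left(870 + 1024\right) + 642\right) 2 = \left(1894 + 642\right) 2 = 2536 \cdot 2 = 5072$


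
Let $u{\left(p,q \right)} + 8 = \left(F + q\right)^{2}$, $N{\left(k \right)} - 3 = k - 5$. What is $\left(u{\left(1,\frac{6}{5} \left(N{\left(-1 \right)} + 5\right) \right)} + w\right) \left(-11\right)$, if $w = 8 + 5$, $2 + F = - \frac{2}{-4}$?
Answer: $- \frac{6391}{100} \approx -63.91$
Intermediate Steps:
$F = - \frac{3}{2}$ ($F = -2 - \frac{2}{-4} = -2 - - \frac{1}{2} = -2 + \frac{1}{2} = - \frac{3}{2} \approx -1.5$)
$N{\left(k \right)} = -2 + k$ ($N{\left(k \right)} = 3 + \left(k - 5\right) = 3 + \left(-5 + k\right) = -2 + k$)
$u{\left(p,q \right)} = -8 + \left(- \frac{3}{2} + q\right)^{2}$
$w = 13$
$\left(u{\left(1,\frac{6}{5} \left(N{\left(-1 \right)} + 5\right) \right)} + w\right) \left(-11\right) = \left(\left(-8 + \frac{\left(-3 + 2 \cdot \frac{6}{5} \left(\left(-2 - 1\right) + 5\right)\right)^{2}}{4}\right) + 13\right) \left(-11\right) = \left(\left(-8 + \frac{\left(-3 + 2 \cdot 6 \cdot \frac{1}{5} \left(-3 + 5\right)\right)^{2}}{4}\right) + 13\right) \left(-11\right) = \left(\left(-8 + \frac{\left(-3 + 2 \cdot \frac{6}{5} \cdot 2\right)^{2}}{4}\right) + 13\right) \left(-11\right) = \left(\left(-8 + \frac{\left(-3 + 2 \cdot \frac{12}{5}\right)^{2}}{4}\right) + 13\right) \left(-11\right) = \left(\left(-8 + \frac{\left(-3 + \frac{24}{5}\right)^{2}}{4}\right) + 13\right) \left(-11\right) = \left(\left(-8 + \frac{\left(\frac{9}{5}\right)^{2}}{4}\right) + 13\right) \left(-11\right) = \left(\left(-8 + \frac{1}{4} \cdot \frac{81}{25}\right) + 13\right) \left(-11\right) = \left(\left(-8 + \frac{81}{100}\right) + 13\right) \left(-11\right) = \left(- \frac{719}{100} + 13\right) \left(-11\right) = \frac{581}{100} \left(-11\right) = - \frac{6391}{100}$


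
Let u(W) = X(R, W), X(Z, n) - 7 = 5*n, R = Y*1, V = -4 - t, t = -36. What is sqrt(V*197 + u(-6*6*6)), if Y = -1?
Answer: sqrt(5231) ≈ 72.326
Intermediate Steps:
V = 32 (V = -4 - 1*(-36) = -4 + 36 = 32)
R = -1 (R = -1*1 = -1)
X(Z, n) = 7 + 5*n
u(W) = 7 + 5*W
sqrt(V*197 + u(-6*6*6)) = sqrt(32*197 + (7 + 5*(-6*6*6))) = sqrt(6304 + (7 + 5*(-36*6))) = sqrt(6304 + (7 + 5*(-216))) = sqrt(6304 + (7 - 1080)) = sqrt(6304 - 1073) = sqrt(5231)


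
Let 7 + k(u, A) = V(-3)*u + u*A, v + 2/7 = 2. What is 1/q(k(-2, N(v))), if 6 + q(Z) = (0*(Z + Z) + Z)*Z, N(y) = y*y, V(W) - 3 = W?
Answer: 2401/383755 ≈ 0.0062566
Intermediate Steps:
v = 12/7 (v = -2/7 + 2 = 12/7 ≈ 1.7143)
V(W) = 3 + W
N(y) = y**2
k(u, A) = -7 + A*u (k(u, A) = -7 + ((3 - 3)*u + u*A) = -7 + (0*u + A*u) = -7 + (0 + A*u) = -7 + A*u)
q(Z) = -6 + Z**2 (q(Z) = -6 + (0*(Z + Z) + Z)*Z = -6 + (0*(2*Z) + Z)*Z = -6 + (0 + Z)*Z = -6 + Z*Z = -6 + Z**2)
1/q(k(-2, N(v))) = 1/(-6 + (-7 + (12/7)**2*(-2))**2) = 1/(-6 + (-7 + (144/49)*(-2))**2) = 1/(-6 + (-7 - 288/49)**2) = 1/(-6 + (-631/49)**2) = 1/(-6 + 398161/2401) = 1/(383755/2401) = 2401/383755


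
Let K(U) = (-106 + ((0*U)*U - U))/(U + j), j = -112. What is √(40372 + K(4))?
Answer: √13080858/18 ≈ 200.93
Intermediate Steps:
K(U) = (-106 - U)/(-112 + U) (K(U) = (-106 + ((0*U)*U - U))/(U - 112) = (-106 + (0*U - U))/(-112 + U) = (-106 + (0 - U))/(-112 + U) = (-106 - U)/(-112 + U))
√(40372 + K(4)) = √(40372 + (-106 - 1*4)/(-112 + 4)) = √(40372 + (-106 - 4)/(-108)) = √(40372 - 1/108*(-110)) = √(40372 + 55/54) = √(2180143/54) = √13080858/18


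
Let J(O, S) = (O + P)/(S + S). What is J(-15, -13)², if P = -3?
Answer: 81/169 ≈ 0.47929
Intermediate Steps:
J(O, S) = (-3 + O)/(2*S) (J(O, S) = (O - 3)/(S + S) = (-3 + O)/((2*S)) = (-3 + O)*(1/(2*S)) = (-3 + O)/(2*S))
J(-15, -13)² = ((½)*(-3 - 15)/(-13))² = ((½)*(-1/13)*(-18))² = (9/13)² = 81/169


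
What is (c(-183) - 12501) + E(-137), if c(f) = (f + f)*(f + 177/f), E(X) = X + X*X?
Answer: 73463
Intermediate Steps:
E(X) = X + X**2
c(f) = 2*f*(f + 177/f) (c(f) = (2*f)*(f + 177/f) = 2*f*(f + 177/f))
(c(-183) - 12501) + E(-137) = ((354 + 2*(-183)**2) - 12501) - 137*(1 - 137) = ((354 + 2*33489) - 12501) - 137*(-136) = ((354 + 66978) - 12501) + 18632 = (67332 - 12501) + 18632 = 54831 + 18632 = 73463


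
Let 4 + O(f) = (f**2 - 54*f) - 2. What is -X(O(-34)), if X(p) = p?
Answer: -2986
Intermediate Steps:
O(f) = -6 + f**2 - 54*f (O(f) = -4 + ((f**2 - 54*f) - 2) = -4 + (-2 + f**2 - 54*f) = -6 + f**2 - 54*f)
-X(O(-34)) = -(-6 + (-34)**2 - 54*(-34)) = -(-6 + 1156 + 1836) = -1*2986 = -2986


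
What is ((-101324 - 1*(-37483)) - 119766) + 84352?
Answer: -99255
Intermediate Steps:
((-101324 - 1*(-37483)) - 119766) + 84352 = ((-101324 + 37483) - 119766) + 84352 = (-63841 - 119766) + 84352 = -183607 + 84352 = -99255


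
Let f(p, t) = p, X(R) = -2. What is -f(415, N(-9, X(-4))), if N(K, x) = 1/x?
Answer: -415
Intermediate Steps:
-f(415, N(-9, X(-4))) = -1*415 = -415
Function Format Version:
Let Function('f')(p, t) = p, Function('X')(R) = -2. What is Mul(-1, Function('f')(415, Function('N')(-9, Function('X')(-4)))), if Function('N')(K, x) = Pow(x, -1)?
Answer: -415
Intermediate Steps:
Mul(-1, Function('f')(415, Function('N')(-9, Function('X')(-4)))) = Mul(-1, 415) = -415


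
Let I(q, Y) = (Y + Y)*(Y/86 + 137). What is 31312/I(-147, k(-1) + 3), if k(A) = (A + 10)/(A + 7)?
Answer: 5385664/212157 ≈ 25.385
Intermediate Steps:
k(A) = (10 + A)/(7 + A)
I(q, Y) = 2*Y*(137 + Y/86) (I(q, Y) = (2*Y)*(Y*(1/86) + 137) = (2*Y)*(Y/86 + 137) = (2*Y)*(137 + Y/86) = 2*Y*(137 + Y/86))
31312/I(-147, k(-1) + 3) = 31312/((((10 - 1)/(7 - 1) + 3)*(11782 + ((10 - 1)/(7 - 1) + 3))/43)) = 31312/(((9/6 + 3)*(11782 + (9/6 + 3))/43)) = 31312/((((⅙)*9 + 3)*(11782 + ((⅙)*9 + 3))/43)) = 31312/(((3/2 + 3)*(11782 + (3/2 + 3))/43)) = 31312/(((1/43)*(9/2)*(11782 + 9/2))) = 31312/(((1/43)*(9/2)*(23573/2))) = 31312/(212157/172) = 31312*(172/212157) = 5385664/212157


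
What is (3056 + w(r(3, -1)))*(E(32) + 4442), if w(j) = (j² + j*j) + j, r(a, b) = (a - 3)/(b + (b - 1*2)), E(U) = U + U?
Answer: 13770336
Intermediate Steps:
E(U) = 2*U
r(a, b) = (-3 + a)/(-2 + 2*b) (r(a, b) = (-3 + a)/(b + (b - 2)) = (-3 + a)/(b + (-2 + b)) = (-3 + a)/(-2 + 2*b))
w(j) = j + 2*j² (w(j) = (j² + j²) + j = 2*j² + j = j + 2*j²)
(3056 + w(r(3, -1)))*(E(32) + 4442) = (3056 + ((-3 + 3)/(2*(-1 - 1)))*(1 + 2*((-3 + 3)/(2*(-1 - 1)))))*(2*32 + 4442) = (3056 + ((½)*0/(-2))*(1 + 2*((½)*0/(-2))))*(64 + 4442) = (3056 + ((½)*(-½)*0)*(1 + 2*((½)*(-½)*0)))*4506 = (3056 + 0*(1 + 2*0))*4506 = (3056 + 0*(1 + 0))*4506 = (3056 + 0*1)*4506 = (3056 + 0)*4506 = 3056*4506 = 13770336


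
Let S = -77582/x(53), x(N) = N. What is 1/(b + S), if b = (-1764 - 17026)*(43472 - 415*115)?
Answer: 53/4235357528 ≈ 1.2514e-8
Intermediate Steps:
b = 79913870 (b = -18790*(43472 - 47725) = -18790*(-4253) = 79913870)
S = -77582/53 ≈ -1463.8
1/(b + S) = 1/(79913870 - 77582/53) = 1/(4235357528/53) = 53/4235357528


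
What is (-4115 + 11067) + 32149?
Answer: 39101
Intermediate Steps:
(-4115 + 11067) + 32149 = 6952 + 32149 = 39101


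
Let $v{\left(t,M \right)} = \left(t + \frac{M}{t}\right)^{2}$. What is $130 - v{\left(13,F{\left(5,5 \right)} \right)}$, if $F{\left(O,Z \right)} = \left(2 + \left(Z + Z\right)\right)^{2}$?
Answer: $- \frac{75999}{169} \approx -449.7$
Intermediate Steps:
$F{\left(O,Z \right)} = \left(2 + 2 Z\right)^{2}$
$130 - v{\left(13,F{\left(5,5 \right)} \right)} = 130 - \frac{\left(4 \left(1 + 5\right)^{2} + 13^{2}\right)^{2}}{169} = 130 - \frac{\left(4 \cdot 6^{2} + 169\right)^{2}}{169} = 130 - \frac{\left(4 \cdot 36 + 169\right)^{2}}{169} = 130 - \frac{\left(144 + 169\right)^{2}}{169} = 130 - \frac{313^{2}}{169} = 130 - \frac{1}{169} \cdot 97969 = 130 - \frac{97969}{169} = - \frac{75999}{169}$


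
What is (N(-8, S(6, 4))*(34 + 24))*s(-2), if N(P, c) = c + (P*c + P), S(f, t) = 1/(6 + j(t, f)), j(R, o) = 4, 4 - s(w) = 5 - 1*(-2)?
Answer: 7569/5 ≈ 1513.8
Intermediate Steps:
s(w) = -3 (s(w) = 4 - (5 - 1*(-2)) = 4 - (5 + 2) = 4 - 1*7 = 4 - 7 = -3)
S(f, t) = ⅒ (S(f, t) = 1/(6 + 4) = 1/10 = ⅒)
N(P, c) = P + c + P*c (N(P, c) = c + (P + P*c) = P + c + P*c)
(N(-8, S(6, 4))*(34 + 24))*s(-2) = ((-8 + ⅒ - 8*⅒)*(34 + 24))*(-3) = ((-8 + ⅒ - ⅘)*58)*(-3) = -87/10*58*(-3) = -2523/5*(-3) = 7569/5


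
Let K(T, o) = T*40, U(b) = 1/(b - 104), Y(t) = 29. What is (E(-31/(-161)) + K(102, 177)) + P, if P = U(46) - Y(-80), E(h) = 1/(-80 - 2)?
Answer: 4816604/1189 ≈ 4051.0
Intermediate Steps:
U(b) = 1/(-104 + b)
K(T, o) = 40*T
E(h) = -1/82 (E(h) = 1/(-82) = -1/82)
P = -1683/58 (P = 1/(-104 + 46) - 1*29 = 1/(-58) - 29 = -1/58 - 29 = -1683/58 ≈ -29.017)
(E(-31/(-161)) + K(102, 177)) + P = (-1/82 + 40*102) - 1683/58 = (-1/82 + 4080) - 1683/58 = 334559/82 - 1683/58 = 4816604/1189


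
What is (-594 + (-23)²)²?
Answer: 4225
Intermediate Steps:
(-594 + (-23)²)² = (-594 + 529)² = (-65)² = 4225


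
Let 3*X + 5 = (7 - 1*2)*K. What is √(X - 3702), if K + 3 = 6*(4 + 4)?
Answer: I*√32658/3 ≈ 60.238*I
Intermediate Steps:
K = 45 (K = -3 + 6*(4 + 4) = -3 + 6*8 = -3 + 48 = 45)
X = 220/3 (X = -5/3 + ((7 - 1*2)*45)/3 = -5/3 + ((7 - 2)*45)/3 = -5/3 + (5*45)/3 = -5/3 + (⅓)*225 = -5/3 + 75 = 220/3 ≈ 73.333)
√(X - 3702) = √(220/3 - 3702) = √(-10886/3) = I*√32658/3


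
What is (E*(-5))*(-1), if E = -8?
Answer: -40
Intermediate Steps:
(E*(-5))*(-1) = -8*(-5)*(-1) = 40*(-1) = -40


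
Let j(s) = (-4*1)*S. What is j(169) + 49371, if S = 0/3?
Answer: 49371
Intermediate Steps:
S = 0 (S = 0*(⅓) = 0)
j(s) = 0 (j(s) = -4*1*0 = -4*0 = 0)
j(169) + 49371 = 0 + 49371 = 49371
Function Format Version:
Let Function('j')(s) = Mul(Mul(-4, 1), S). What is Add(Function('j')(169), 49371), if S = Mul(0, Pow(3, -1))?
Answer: 49371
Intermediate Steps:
S = 0 (S = Mul(0, Rational(1, 3)) = 0)
Function('j')(s) = 0 (Function('j')(s) = Mul(Mul(-4, 1), 0) = Mul(-4, 0) = 0)
Add(Function('j')(169), 49371) = Add(0, 49371) = 49371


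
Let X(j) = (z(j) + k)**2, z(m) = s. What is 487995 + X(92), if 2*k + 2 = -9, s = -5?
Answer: 1952421/4 ≈ 4.8811e+5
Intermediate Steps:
z(m) = -5
k = -11/2 (k = -1 + (1/2)*(-9) = -1 - 9/2 = -11/2 ≈ -5.5000)
X(j) = 441/4 (X(j) = (-5 - 11/2)**2 = (-21/2)**2 = 441/4)
487995 + X(92) = 487995 + 441/4 = 1952421/4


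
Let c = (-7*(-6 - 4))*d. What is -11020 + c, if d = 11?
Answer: -10250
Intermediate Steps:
c = 770 (c = -7*(-6 - 4)*11 = -7*(-10)*11 = 70*11 = 770)
-11020 + c = -11020 + 770 = -10250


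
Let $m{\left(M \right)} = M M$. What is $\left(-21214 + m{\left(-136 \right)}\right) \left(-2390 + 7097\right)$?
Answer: $-12793626$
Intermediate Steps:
$m{\left(M \right)} = M^{2}$
$\left(-21214 + m{\left(-136 \right)}\right) \left(-2390 + 7097\right) = \left(-21214 + \left(-136\right)^{2}\right) \left(-2390 + 7097\right) = \left(-21214 + 18496\right) 4707 = \left(-2718\right) 4707 = -12793626$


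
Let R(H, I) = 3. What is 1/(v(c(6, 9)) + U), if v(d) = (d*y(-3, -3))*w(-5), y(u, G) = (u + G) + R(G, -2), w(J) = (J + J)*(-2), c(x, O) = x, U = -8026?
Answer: -1/8386 ≈ -0.00011925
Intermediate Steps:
w(J) = -4*J (w(J) = (2*J)*(-2) = -4*J)
y(u, G) = 3 + G + u (y(u, G) = (u + G) + 3 = (G + u) + 3 = 3 + G + u)
v(d) = -60*d (v(d) = (d*(3 - 3 - 3))*(-4*(-5)) = (d*(-3))*20 = -3*d*20 = -60*d)
1/(v(c(6, 9)) + U) = 1/(-60*6 - 8026) = 1/(-360 - 8026) = 1/(-8386) = -1/8386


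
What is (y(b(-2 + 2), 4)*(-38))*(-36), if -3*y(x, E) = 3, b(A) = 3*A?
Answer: -1368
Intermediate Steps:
y(x, E) = -1 (y(x, E) = -⅓*3 = -1)
(y(b(-2 + 2), 4)*(-38))*(-36) = -1*(-38)*(-36) = 38*(-36) = -1368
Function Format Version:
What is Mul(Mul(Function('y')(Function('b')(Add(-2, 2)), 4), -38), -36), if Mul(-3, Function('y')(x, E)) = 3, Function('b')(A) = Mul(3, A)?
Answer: -1368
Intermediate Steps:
Function('y')(x, E) = -1 (Function('y')(x, E) = Mul(Rational(-1, 3), 3) = -1)
Mul(Mul(Function('y')(Function('b')(Add(-2, 2)), 4), -38), -36) = Mul(Mul(-1, -38), -36) = Mul(38, -36) = -1368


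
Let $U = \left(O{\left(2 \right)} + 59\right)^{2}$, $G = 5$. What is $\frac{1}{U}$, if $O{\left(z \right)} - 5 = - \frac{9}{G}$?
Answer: $\frac{25}{96721} \approx 0.00025848$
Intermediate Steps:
$O{\left(z \right)} = \frac{16}{5}$ ($O{\left(z \right)} = 5 - \frac{9}{5} = \frac{16}{5}$)
$U = \frac{96721}{25}$ ($U = \left(\frac{16}{5} + 59\right)^{2} = \left(\frac{311}{5}\right)^{2} = \frac{96721}{25} \approx 3868.8$)
$\frac{1}{U} = \frac{1}{\frac{96721}{25}} = \frac{25}{96721}$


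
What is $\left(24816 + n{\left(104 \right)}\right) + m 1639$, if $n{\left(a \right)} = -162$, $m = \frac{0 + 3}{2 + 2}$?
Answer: $\frac{103533}{4} \approx 25883.0$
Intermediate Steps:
$m = \frac{3}{4} \approx 0.75$
$\left(24816 + n{\left(104 \right)}\right) + m 1639 = \left(24816 - 162\right) + \frac{3}{4} \cdot 1639 = 24654 + \frac{4917}{4} = \frac{103533}{4}$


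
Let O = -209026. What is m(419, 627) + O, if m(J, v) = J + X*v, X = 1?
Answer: -207980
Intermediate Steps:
m(J, v) = J + v (m(J, v) = J + 1*v = J + v)
m(419, 627) + O = (419 + 627) - 209026 = 1046 - 209026 = -207980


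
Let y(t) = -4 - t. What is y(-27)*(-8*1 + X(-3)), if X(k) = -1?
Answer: -207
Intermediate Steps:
y(-27)*(-8*1 + X(-3)) = (-4 - 1*(-27))*(-8*1 - 1) = (-4 + 27)*(-8 - 1) = 23*(-9) = -207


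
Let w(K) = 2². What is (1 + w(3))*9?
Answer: 45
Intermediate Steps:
w(K) = 4
(1 + w(3))*9 = (1 + 4)*9 = 5*9 = 45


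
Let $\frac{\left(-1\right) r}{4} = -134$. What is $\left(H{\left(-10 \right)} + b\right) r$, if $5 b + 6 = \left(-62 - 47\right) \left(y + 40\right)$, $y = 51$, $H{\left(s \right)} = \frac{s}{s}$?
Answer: $-1063424$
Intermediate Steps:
$r = 536$ ($r = \left(-4\right) \left(-134\right) = 536$)
$H{\left(s \right)} = 1$
$b = -1985$ ($b = - \frac{6}{5} + \frac{\left(-62 - 47\right) \left(51 + 40\right)}{5} = - \frac{6}{5} + \frac{\left(-109\right) 91}{5} = - \frac{6}{5} + \frac{1}{5} \left(-9919\right) = - \frac{6}{5} - \frac{9919}{5} = -1985$)
$\left(H{\left(-10 \right)} + b\right) r = \left(1 - 1985\right) 536 = \left(-1984\right) 536 = -1063424$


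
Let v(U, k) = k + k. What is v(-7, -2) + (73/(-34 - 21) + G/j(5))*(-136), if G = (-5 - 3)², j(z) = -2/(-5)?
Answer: -1187092/55 ≈ -21584.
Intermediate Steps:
j(z) = ⅖ (j(z) = -2*(-⅕) = ⅖)
v(U, k) = 2*k
G = 64 (G = (-8)² = 64)
v(-7, -2) + (73/(-34 - 21) + G/j(5))*(-136) = 2*(-2) + (73/(-34 - 21) + 64/(⅖))*(-136) = -4 + (73/(-55) + 64*(5/2))*(-136) = -4 + (73*(-1/55) + 160)*(-136) = -4 + (-73/55 + 160)*(-136) = -4 + (8727/55)*(-136) = -4 - 1186872/55 = -1187092/55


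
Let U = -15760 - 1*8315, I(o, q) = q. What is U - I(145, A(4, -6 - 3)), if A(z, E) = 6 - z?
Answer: -24077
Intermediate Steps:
U = -24075 (U = -15760 - 8315 = -24075)
U - I(145, A(4, -6 - 3)) = -24075 - (6 - 1*4) = -24075 - (6 - 4) = -24075 - 1*2 = -24075 - 2 = -24077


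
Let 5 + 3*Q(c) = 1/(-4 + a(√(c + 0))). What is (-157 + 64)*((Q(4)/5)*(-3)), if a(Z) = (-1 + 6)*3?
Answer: -5022/55 ≈ -91.309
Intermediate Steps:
a(Z) = 15 (a(Z) = 5*3 = 15)
Q(c) = -18/11 (Q(c) = -5/3 + 1/(3*(-4 + 15)) = -5/3 + (⅓)/11 = -5/3 + (⅓)*(1/11) = -5/3 + 1/33 = -18/11)
(-157 + 64)*((Q(4)/5)*(-3)) = (-157 + 64)*(-18/11/5*(-3)) = -93*(-18/11*⅕)*(-3) = -(-1674)*(-3)/55 = -93*54/55 = -5022/55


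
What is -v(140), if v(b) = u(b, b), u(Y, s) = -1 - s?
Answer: 141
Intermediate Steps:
v(b) = -1 - b
-v(140) = -(-1 - 1*140) = -(-1 - 140) = -1*(-141) = 141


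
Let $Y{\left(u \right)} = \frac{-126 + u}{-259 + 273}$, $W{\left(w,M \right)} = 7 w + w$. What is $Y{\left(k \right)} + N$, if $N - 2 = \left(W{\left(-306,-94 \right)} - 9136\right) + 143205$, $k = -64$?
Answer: $\frac{921266}{7} \approx 1.3161 \cdot 10^{5}$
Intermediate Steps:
$W{\left(w,M \right)} = 8 w$
$Y{\left(u \right)} = -9 + \frac{u}{14}$ ($Y{\left(u \right)} = \frac{-126 + u}{14} = \left(-126 + u\right) \frac{1}{14} = -9 + \frac{u}{14}$)
$N = 131623$ ($N = 2 + \left(\left(8 \left(-306\right) - 9136\right) + 143205\right) = 2 + \left(\left(-2448 - 9136\right) + 143205\right) = 2 + \left(-11584 + 143205\right) = 2 + 131621 = 131623$)
$Y{\left(k \right)} + N = \left(-9 + \frac{1}{14} \left(-64\right)\right) + 131623 = \left(-9 - \frac{32}{7}\right) + 131623 = - \frac{95}{7} + 131623 = \frac{921266}{7}$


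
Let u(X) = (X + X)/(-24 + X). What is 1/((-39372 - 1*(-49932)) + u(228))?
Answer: 17/179558 ≈ 9.4677e-5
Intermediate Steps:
u(X) = 2*X/(-24 + X) (u(X) = (2*X)/(-24 + X) = 2*X/(-24 + X))
1/((-39372 - 1*(-49932)) + u(228)) = 1/((-39372 - 1*(-49932)) + 2*228/(-24 + 228)) = 1/((-39372 + 49932) + 2*228/204) = 1/(10560 + 2*228*(1/204)) = 1/(10560 + 38/17) = 1/(179558/17) = 17/179558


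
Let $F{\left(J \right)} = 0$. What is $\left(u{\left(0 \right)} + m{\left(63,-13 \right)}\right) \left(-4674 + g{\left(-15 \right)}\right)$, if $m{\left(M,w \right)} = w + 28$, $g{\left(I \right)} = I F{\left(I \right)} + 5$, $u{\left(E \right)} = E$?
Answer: $-70035$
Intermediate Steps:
$g{\left(I \right)} = 5$ ($g{\left(I \right)} = I 0 + 5 = 0 + 5 = 5$)
$m{\left(M,w \right)} = 28 + w$
$\left(u{\left(0 \right)} + m{\left(63,-13 \right)}\right) \left(-4674 + g{\left(-15 \right)}\right) = \left(0 + \left(28 - 13\right)\right) \left(-4674 + 5\right) = \left(0 + 15\right) \left(-4669\right) = 15 \left(-4669\right) = -70035$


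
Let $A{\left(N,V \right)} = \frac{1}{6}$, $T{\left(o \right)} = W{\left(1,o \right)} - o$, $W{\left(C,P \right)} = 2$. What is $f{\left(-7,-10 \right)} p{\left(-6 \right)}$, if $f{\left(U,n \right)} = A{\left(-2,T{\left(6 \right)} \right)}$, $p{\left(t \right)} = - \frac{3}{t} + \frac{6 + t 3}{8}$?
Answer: $- \frac{1}{6} \approx -0.16667$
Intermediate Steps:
$p{\left(t \right)} = \frac{3}{4} - \frac{3}{t} + \frac{3 t}{8}$ ($p{\left(t \right)} = - \frac{3}{t} + \left(6 + 3 t\right) \frac{1}{8} = - \frac{3}{t} + \left(\frac{3}{4} + \frac{3 t}{8}\right) = \frac{3}{4} - \frac{3}{t} + \frac{3 t}{8}$)
$T{\left(o \right)} = 2 - o$
$A{\left(N,V \right)} = \frac{1}{6}$
$f{\left(U,n \right)} = \frac{1}{6}$
$f{\left(-7,-10 \right)} p{\left(-6 \right)} = \frac{\frac{3}{8} \frac{1}{-6} \left(-8 - 6 \left(2 - 6\right)\right)}{6} = \frac{\frac{3}{8} \left(- \frac{1}{6}\right) \left(-8 - -24\right)}{6} = \frac{\frac{3}{8} \left(- \frac{1}{6}\right) \left(-8 + 24\right)}{6} = \frac{\frac{3}{8} \left(- \frac{1}{6}\right) 16}{6} = \frac{1}{6} \left(-1\right) = - \frac{1}{6}$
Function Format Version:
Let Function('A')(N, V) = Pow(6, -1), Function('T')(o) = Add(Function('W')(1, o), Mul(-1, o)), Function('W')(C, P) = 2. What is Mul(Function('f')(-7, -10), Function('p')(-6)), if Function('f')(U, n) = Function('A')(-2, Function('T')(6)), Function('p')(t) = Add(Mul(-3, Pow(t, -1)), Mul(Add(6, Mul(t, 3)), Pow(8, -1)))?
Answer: Rational(-1, 6) ≈ -0.16667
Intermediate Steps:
Function('p')(t) = Add(Rational(3, 4), Mul(-3, Pow(t, -1)), Mul(Rational(3, 8), t)) (Function('p')(t) = Add(Mul(-3, Pow(t, -1)), Mul(Add(6, Mul(3, t)), Rational(1, 8))) = Add(Mul(-3, Pow(t, -1)), Add(Rational(3, 4), Mul(Rational(3, 8), t))) = Add(Rational(3, 4), Mul(-3, Pow(t, -1)), Mul(Rational(3, 8), t)))
Function('T')(o) = Add(2, Mul(-1, o))
Function('A')(N, V) = Rational(1, 6)
Function('f')(U, n) = Rational(1, 6)
Mul(Function('f')(-7, -10), Function('p')(-6)) = Mul(Rational(1, 6), Mul(Rational(3, 8), Pow(-6, -1), Add(-8, Mul(-6, Add(2, -6))))) = Mul(Rational(1, 6), Mul(Rational(3, 8), Rational(-1, 6), Add(-8, Mul(-6, -4)))) = Mul(Rational(1, 6), Mul(Rational(3, 8), Rational(-1, 6), Add(-8, 24))) = Mul(Rational(1, 6), Mul(Rational(3, 8), Rational(-1, 6), 16)) = Mul(Rational(1, 6), -1) = Rational(-1, 6)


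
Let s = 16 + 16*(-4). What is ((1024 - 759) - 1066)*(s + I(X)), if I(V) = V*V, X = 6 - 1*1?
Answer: 18423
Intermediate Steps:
X = 5 (X = 6 - 1 = 5)
I(V) = V²
s = -48 (s = 16 - 64 = -48)
((1024 - 759) - 1066)*(s + I(X)) = ((1024 - 759) - 1066)*(-48 + 5²) = (265 - 1066)*(-48 + 25) = -801*(-23) = 18423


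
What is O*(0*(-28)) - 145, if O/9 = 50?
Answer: -145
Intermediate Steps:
O = 450 (O = 9*50 = 450)
O*(0*(-28)) - 145 = 450*(0*(-28)) - 145 = 450*0 - 145 = 0 - 145 = -145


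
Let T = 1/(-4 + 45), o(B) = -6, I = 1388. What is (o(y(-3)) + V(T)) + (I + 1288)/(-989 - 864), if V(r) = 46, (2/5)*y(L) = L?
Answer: 71444/1853 ≈ 38.556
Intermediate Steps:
y(L) = 5*L/2
T = 1/41 ≈ 0.024390
(o(y(-3)) + V(T)) + (I + 1288)/(-989 - 864) = (-6 + 46) + (1388 + 1288)/(-989 - 864) = 40 + 2676/(-1853) = 40 + 2676*(-1/1853) = 40 - 2676/1853 = 71444/1853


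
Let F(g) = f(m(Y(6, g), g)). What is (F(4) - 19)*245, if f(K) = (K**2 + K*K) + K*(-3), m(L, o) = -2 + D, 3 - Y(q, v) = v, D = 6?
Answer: 245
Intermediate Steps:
Y(q, v) = 3 - v
m(L, o) = 4 (m(L, o) = -2 + 6 = 4)
f(K) = -3*K + 2*K**2 (f(K) = (K**2 + K**2) - 3*K = 2*K**2 - 3*K = -3*K + 2*K**2)
F(g) = 20 (F(g) = 4*(-3 + 2*4) = 4*(-3 + 8) = 4*5 = 20)
(F(4) - 19)*245 = (20 - 19)*245 = 1*245 = 245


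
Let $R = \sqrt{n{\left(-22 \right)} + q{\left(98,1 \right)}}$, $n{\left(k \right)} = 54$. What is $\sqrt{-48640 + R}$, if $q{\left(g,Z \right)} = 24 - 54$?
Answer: $\sqrt{-48640 + 2 \sqrt{6}} \approx 220.53 i$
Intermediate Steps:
$q{\left(g,Z \right)} = -30$
$R = 2 \sqrt{6}$ ($R = \sqrt{54 - 30} = \sqrt{24} = 2 \sqrt{6} \approx 4.899$)
$\sqrt{-48640 + R} = \sqrt{-48640 + 2 \sqrt{6}}$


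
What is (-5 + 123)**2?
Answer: 13924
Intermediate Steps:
(-5 + 123)**2 = 118**2 = 13924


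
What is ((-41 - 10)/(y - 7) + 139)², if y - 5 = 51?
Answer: 45697600/2401 ≈ 19033.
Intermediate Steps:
y = 56 (y = 5 + 51 = 56)
((-41 - 10)/(y - 7) + 139)² = ((-41 - 10)/(56 - 7) + 139)² = (-51/49 + 139)² = (6760/49)² = 45697600/2401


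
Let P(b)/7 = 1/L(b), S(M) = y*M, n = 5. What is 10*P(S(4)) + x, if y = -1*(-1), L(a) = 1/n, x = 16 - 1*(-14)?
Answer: 380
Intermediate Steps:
x = 30 (x = 16 + 14 = 30)
L(a) = ⅕ (L(a) = 1/5 = ⅕)
y = 1
S(M) = M (S(M) = 1*M = M)
P(b) = 35 (P(b) = 7/(⅕) = 7*5 = 35)
10*P(S(4)) + x = 10*35 + 30 = 350 + 30 = 380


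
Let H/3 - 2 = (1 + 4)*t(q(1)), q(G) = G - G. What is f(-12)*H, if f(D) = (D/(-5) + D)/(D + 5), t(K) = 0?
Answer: 288/35 ≈ 8.2286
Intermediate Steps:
q(G) = 0
f(D) = 4*D/(5*(5 + D)) (f(D) = (D*(-1/5) + D)/(5 + D) = (-D/5 + D)/(5 + D) = (4*D/5)/(5 + D) = 4*D/(5*(5 + D)))
H = 6 (H = 6 + 3*((1 + 4)*0) = 6 + 3*(5*0) = 6 + 3*0 = 6 + 0 = 6)
f(-12)*H = ((4/5)*(-12)/(5 - 12))*6 = ((4/5)*(-12)/(-7))*6 = ((4/5)*(-12)*(-1/7))*6 = (48/35)*6 = 288/35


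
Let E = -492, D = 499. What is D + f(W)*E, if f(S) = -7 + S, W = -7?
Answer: 7387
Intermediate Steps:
D + f(W)*E = 499 + (-7 - 7)*(-492) = 499 - 14*(-492) = 499 + 6888 = 7387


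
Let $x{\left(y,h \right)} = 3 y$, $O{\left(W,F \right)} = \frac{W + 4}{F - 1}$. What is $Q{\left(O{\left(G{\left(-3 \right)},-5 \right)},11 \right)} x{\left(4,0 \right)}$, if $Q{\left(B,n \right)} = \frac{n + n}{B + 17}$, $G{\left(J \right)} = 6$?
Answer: $\frac{396}{23} \approx 17.217$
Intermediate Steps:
$O{\left(W,F \right)} = \frac{4 + W}{-1 + F}$
$Q{\left(B,n \right)} = \frac{2 n}{17 + B}$
$Q{\left(O{\left(G{\left(-3 \right)},-5 \right)},11 \right)} x{\left(4,0 \right)} = 2 \cdot 11 \frac{1}{17 + \frac{4 + 6}{-1 - 5}} \cdot 3 \cdot 4 = 2 \cdot 11 \frac{1}{17 + \frac{1}{-6} \cdot 10} \cdot 12 = 2 \cdot 11 \frac{1}{17 - \frac{5}{3}} \cdot 12 = 2 \cdot 11 \frac{1}{\frac{46}{3}} \cdot 12 = 2 \cdot 11 \cdot \frac{3}{46} \cdot 12 = \frac{33}{23} \cdot 12 = \frac{396}{23}$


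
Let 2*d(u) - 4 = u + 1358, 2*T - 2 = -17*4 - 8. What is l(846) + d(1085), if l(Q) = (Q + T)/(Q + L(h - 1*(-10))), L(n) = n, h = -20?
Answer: 1023655/836 ≈ 1224.5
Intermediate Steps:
T = -37 (T = 1 + (-17*4 - 8)/2 = 1 + (-68 - 8)/2 = 1 + (½)*(-76) = 1 - 38 = -37)
d(u) = 681 + u/2 (d(u) = 2 + (u + 1358)/2 = 2 + (1358 + u)/2 = 2 + (679 + u/2) = 681 + u/2)
l(Q) = (-37 + Q)/(-10 + Q) (l(Q) = (Q - 37)/(Q + (-20 - 1*(-10))) = (-37 + Q)/(Q + (-20 + 10)) = (-37 + Q)/(Q - 10) = (-37 + Q)/(-10 + Q))
l(846) + d(1085) = (-37 + 846)/(-10 + 846) + (681 + (½)*1085) = 809/836 + (681 + 1085/2) = (1/836)*809 + 2447/2 = 809/836 + 2447/2 = 1023655/836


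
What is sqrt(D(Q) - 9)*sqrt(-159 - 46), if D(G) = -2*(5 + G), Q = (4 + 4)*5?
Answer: -3*sqrt(2255) ≈ -142.46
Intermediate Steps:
Q = 40 (Q = 8*5 = 40)
D(G) = -10 - 2*G
sqrt(D(Q) - 9)*sqrt(-159 - 46) = sqrt((-10 - 2*40) - 9)*sqrt(-159 - 46) = sqrt((-10 - 80) - 9)*sqrt(-205) = sqrt(-90 - 9)*(I*sqrt(205)) = sqrt(-99)*(I*sqrt(205)) = (3*I*sqrt(11))*(I*sqrt(205)) = -3*sqrt(2255)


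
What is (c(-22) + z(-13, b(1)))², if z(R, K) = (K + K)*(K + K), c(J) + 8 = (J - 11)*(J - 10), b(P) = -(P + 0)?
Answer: 1106704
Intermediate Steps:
b(P) = -P
c(J) = -8 + (-11 + J)*(-10 + J) (c(J) = -8 + (J - 11)*(J - 10) = -8 + (-11 + J)*(-10 + J))
z(R, K) = 4*K² (z(R, K) = (2*K)*(2*K) = 4*K²)
(c(-22) + z(-13, b(1)))² = ((102 + (-22)² - 21*(-22)) + 4*(-1*1)²)² = ((102 + 484 + 462) + 4*(-1)²)² = (1048 + 4*1)² = (1048 + 4)² = 1052² = 1106704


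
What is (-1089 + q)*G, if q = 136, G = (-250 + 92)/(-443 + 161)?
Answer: -75287/141 ≈ -533.95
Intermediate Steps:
G = 79/141 (G = -158/(-282) = -158*(-1/282) = 79/141 ≈ 0.56028)
(-1089 + q)*G = (-1089 + 136)*(79/141) = -953*79/141 = -75287/141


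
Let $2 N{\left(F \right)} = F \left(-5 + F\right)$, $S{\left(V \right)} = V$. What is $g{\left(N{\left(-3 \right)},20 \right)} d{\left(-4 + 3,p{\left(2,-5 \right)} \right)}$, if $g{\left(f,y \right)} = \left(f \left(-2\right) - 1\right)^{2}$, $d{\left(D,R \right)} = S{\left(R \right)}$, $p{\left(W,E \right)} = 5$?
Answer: $3125$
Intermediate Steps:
$d{\left(D,R \right)} = R$
$N{\left(F \right)} = \frac{F \left(-5 + F\right)}{2}$
$g{\left(f,y \right)} = \left(-1 - 2 f\right)^{2}$ ($g{\left(f,y \right)} = \left(- 2 f - 1\right)^{2} = \left(-1 - 2 f\right)^{2}$)
$g{\left(N{\left(-3 \right)},20 \right)} d{\left(-4 + 3,p{\left(2,-5 \right)} \right)} = \left(1 + 2 \cdot \frac{1}{2} \left(-3\right) \left(-5 - 3\right)\right)^{2} \cdot 5 = \left(1 + 2 \cdot \frac{1}{2} \left(-3\right) \left(-8\right)\right)^{2} \cdot 5 = \left(1 + 2 \cdot 12\right)^{2} \cdot 5 = \left(1 + 24\right)^{2} \cdot 5 = 25^{2} \cdot 5 = 625 \cdot 5 = 3125$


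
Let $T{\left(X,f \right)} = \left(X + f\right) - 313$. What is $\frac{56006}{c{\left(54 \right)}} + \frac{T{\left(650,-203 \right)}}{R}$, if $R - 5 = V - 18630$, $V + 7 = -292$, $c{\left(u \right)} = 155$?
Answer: $\frac{529918387}{1466610} \approx 361.32$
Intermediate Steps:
$T{\left(X,f \right)} = -313 + X + f$
$V = -299$ ($V = -7 - 292 = -299$)
$R = -18924$ ($R = 5 - 18929 = -18924$)
$\frac{56006}{c{\left(54 \right)}} + \frac{T{\left(650,-203 \right)}}{R} = \frac{56006}{155} + \frac{-313 + 650 - 203}{-18924} = 56006 \cdot \frac{1}{155} + 134 \left(- \frac{1}{18924}\right) = \frac{56006}{155} - \frac{67}{9462} = \frac{529918387}{1466610}$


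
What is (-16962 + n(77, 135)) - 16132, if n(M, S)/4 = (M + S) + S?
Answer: -31706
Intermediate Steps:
n(M, S) = 4*M + 8*S (n(M, S) = 4*((M + S) + S) = 4*(M + 2*S) = 4*M + 8*S)
(-16962 + n(77, 135)) - 16132 = (-16962 + (4*77 + 8*135)) - 16132 = (-16962 + (308 + 1080)) - 16132 = (-16962 + 1388) - 16132 = -15574 - 16132 = -31706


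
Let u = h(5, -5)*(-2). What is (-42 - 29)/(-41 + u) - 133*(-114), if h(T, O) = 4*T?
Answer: 1228193/81 ≈ 15163.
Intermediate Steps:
u = -40 (u = (4*5)*(-2) = 20*(-2) = -40)
(-42 - 29)/(-41 + u) - 133*(-114) = (-42 - 29)/(-41 - 40) - 133*(-114) = -71/(-81) + 15162 = -71*(-1/81) + 15162 = 71/81 + 15162 = 1228193/81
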